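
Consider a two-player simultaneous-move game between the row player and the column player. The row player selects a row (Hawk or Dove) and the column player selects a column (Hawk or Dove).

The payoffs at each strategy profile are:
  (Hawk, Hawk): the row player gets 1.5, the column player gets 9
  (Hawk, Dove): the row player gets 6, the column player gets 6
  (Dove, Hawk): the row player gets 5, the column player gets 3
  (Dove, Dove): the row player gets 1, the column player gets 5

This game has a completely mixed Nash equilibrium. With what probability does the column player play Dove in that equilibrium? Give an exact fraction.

Let y be the probability that the column player plays Hawk. In a completely mixed equilibrium, the row player must be indifferent between Hawk and Dove.
The row player's expected payoff from Hawk is 1.5y + 6(1−y); from Dove it is 5y + (1−y).
Setting these equal: −4.5y + 6 = 4y + 1, so y = 10/17.
Therefore the column player plays Dove with probability 1 − 10/17 = 7/17.

7/17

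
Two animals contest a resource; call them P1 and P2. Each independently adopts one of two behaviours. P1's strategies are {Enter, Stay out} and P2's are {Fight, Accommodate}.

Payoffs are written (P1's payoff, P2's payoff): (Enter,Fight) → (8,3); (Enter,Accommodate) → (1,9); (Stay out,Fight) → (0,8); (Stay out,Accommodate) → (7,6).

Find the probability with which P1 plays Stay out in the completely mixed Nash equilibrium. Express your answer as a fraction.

Let x be the probability that P1 plays Enter. In a completely mixed equilibrium, P2 must be indifferent between Fight and Accommodate.
P2's expected payoff from Fight is 3x + 8(1−x); from Accommodate it is 9x + 6(1−x).
Setting these equal: −5x + 8 = 3x + 6, so x = 1/4.
Therefore P1 plays Stay out with probability 1 − 1/4 = 3/4.

3/4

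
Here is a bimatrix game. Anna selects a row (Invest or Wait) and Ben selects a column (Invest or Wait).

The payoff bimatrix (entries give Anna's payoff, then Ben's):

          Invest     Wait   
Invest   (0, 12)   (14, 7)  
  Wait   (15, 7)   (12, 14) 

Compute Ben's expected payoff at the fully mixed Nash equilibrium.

First find p, the probability Anna plays Invest, from Ben's indifference between Invest and Wait: 12p + 7(1−p) = 7p + 14(1−p), giving p = 7/12.
Since Ben is indifferent in equilibrium, Ben's expected payoff equals the payoff from either column against (7/12, 5/12). Using Invest: 12(7/12) + 7(5/12) = 119/12.

119/12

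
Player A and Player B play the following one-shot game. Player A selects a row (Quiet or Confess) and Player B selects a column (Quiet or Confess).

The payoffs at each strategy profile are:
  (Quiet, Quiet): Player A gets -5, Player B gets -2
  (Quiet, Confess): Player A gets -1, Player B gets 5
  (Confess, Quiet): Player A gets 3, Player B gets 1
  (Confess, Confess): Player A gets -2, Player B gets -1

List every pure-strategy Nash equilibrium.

(Quiet, Quiet): Player A prefers Confess (3 > -5); Player B prefers Confess (5 > -2) — not an equilibrium.
(Quiet, Confess): Player A gets -1 ≥ -2 from Confess, and Player B gets 5 ≥ -2 from Quiet — Nash equilibrium.
(Confess, Quiet): Player A gets 3 ≥ -5 from Quiet, and Player B gets 1 ≥ -1 from Confess — Nash equilibrium.
(Confess, Confess): Player A prefers Quiet (-1 > -2); Player B prefers Quiet (1 > -1) — not an equilibrium.

(Quiet, Confess) and (Confess, Quiet)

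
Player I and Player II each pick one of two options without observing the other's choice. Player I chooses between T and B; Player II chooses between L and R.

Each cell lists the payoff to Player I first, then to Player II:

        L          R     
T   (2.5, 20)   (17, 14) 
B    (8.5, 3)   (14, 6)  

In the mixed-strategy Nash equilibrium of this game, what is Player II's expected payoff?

First find x, the probability Player I plays T, from Player II's indifference between L and R: 20x + 3(1−x) = 14x + 6(1−x), giving x = 1/3.
Since Player II is indifferent in equilibrium, Player II's expected payoff equals the payoff from either column against (1/3, 2/3). Using L: 20(1/3) + 3(2/3) = 26/3.

26/3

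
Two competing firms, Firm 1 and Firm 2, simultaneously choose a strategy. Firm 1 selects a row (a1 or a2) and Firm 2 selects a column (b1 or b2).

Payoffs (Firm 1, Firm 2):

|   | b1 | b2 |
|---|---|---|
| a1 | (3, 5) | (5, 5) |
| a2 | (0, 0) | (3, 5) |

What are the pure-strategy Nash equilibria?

(a1, b1) and (a1, b2)

(a1, b1): Firm 1 gets 3 ≥ 0 from a2, and Firm 2 gets 5 ≥ 5 from b2 — Nash equilibrium.
(a1, b2): Firm 1 gets 5 ≥ 3 from a2, and Firm 2 gets 5 ≥ 5 from b1 — Nash equilibrium.
(a2, b1): Firm 1 prefers a1 (3 > 0); Firm 2 prefers b2 (5 > 0) — not an equilibrium.
(a2, b2): Firm 1 prefers a1 (5 > 3) — not an equilibrium.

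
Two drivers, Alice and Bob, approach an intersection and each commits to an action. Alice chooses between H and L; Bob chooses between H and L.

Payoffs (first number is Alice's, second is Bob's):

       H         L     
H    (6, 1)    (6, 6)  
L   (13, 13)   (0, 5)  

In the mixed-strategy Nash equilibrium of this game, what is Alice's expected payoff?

First find q, the probability Bob plays H, from Alice's indifference between H and L: 6q + 6(1−q) = 13q, giving q = 6/13.
Since Alice is indifferent in equilibrium, Alice's expected payoff equals the payoff from either row against (6/13, 7/13). Using H: 6(6/13) + 6(7/13) = 6.

6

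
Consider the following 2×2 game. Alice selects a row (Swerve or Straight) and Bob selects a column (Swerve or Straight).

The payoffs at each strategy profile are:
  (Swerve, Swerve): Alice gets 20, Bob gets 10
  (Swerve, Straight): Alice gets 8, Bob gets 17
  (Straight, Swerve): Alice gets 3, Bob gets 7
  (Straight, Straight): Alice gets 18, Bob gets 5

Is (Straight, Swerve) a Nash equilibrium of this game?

No

At (Straight, Swerve), Alice earns 3; switching to Swerve would give 20, so Alice would deviate.
Bob earns 7; switching to Straight would give 5, so Bob has no profitable deviation.
Since at least one player can profitably deviate, this is not a Nash equilibrium.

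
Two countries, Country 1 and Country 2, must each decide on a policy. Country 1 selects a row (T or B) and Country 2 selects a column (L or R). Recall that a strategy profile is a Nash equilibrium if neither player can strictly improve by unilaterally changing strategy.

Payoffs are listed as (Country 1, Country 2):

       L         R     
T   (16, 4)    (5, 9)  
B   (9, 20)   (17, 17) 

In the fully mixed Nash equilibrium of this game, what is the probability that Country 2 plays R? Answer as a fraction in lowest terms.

Let c be the probability that Country 2 plays L. In a completely mixed equilibrium, Country 1 must be indifferent between T and B.
Country 1's expected payoff from T is 16c + 5(1−c); from B it is 9c + 17(1−c).
Setting these equal: 11c + 5 = −8c + 17, so c = 12/19.
Therefore Country 2 plays R with probability 1 − 12/19 = 7/19.

7/19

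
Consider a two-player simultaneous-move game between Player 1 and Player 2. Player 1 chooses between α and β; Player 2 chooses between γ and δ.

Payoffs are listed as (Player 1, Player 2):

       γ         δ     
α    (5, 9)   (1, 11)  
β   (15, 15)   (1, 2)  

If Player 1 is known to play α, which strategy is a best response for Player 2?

Against α, Player 2 earns 9 from γ and 11 from δ.
So δ is the best response.

δ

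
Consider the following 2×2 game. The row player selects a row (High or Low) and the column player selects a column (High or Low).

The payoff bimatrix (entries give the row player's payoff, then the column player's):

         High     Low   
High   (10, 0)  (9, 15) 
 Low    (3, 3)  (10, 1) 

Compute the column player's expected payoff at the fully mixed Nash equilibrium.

45/17

First find p, the probability the row player plays High, from the column player's indifference between High and Low: 3(1−p) = 15p + (1−p), giving p = 2/17.
Since the column player is indifferent in equilibrium, the column player's expected payoff equals the payoff from either column against (2/17, 15/17). Using High: 3(15/17) = 45/17.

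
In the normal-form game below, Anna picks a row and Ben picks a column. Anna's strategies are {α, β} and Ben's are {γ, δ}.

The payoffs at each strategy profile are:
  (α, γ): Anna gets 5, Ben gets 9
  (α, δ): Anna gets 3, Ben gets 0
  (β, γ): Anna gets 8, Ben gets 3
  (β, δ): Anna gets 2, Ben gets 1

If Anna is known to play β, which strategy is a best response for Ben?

γ

Against β, Ben earns 3 from γ and 1 from δ.
So γ is the best response.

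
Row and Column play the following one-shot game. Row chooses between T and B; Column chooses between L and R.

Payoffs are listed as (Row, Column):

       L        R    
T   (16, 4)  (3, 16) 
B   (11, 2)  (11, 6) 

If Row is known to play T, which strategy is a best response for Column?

R

Against T, Column earns 4 from L and 16 from R.
So R is the best response.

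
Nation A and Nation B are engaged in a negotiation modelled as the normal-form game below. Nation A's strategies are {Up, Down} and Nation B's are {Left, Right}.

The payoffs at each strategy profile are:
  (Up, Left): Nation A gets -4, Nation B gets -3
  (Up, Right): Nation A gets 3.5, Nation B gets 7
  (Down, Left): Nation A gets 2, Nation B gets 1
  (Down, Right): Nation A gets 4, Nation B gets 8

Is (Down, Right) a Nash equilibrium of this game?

At (Down, Right), Nation A earns 4; switching to Up would give 3.5, so Nation A has no profitable deviation.
Nation B earns 8; switching to Left would give 1, so Nation B has no profitable deviation.
Neither player can gain by a unilateral deviation, so this profile is a Nash equilibrium.

Yes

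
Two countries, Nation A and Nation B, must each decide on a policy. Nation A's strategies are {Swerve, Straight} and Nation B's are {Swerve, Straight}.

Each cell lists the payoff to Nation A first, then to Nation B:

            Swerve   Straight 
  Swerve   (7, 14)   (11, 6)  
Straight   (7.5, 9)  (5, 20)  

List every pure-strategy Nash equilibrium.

none

(Swerve, Swerve): Nation A prefers Straight (7.5 > 7) — not an equilibrium.
(Swerve, Straight): Nation B prefers Swerve (14 > 6) — not an equilibrium.
(Straight, Swerve): Nation B prefers Straight (20 > 9) — not an equilibrium.
(Straight, Straight): Nation A prefers Swerve (11 > 5) — not an equilibrium.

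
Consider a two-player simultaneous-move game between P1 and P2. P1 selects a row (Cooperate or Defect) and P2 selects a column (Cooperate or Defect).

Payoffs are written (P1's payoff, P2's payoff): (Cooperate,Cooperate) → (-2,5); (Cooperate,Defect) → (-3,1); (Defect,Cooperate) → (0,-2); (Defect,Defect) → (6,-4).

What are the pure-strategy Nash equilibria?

(Cooperate, Cooperate): P1 prefers Defect (0 > -2) — not an equilibrium.
(Cooperate, Defect): P1 prefers Defect (6 > -3); P2 prefers Cooperate (5 > 1) — not an equilibrium.
(Defect, Cooperate): P1 gets 0 ≥ -2 from Cooperate, and P2 gets -2 ≥ -4 from Defect — Nash equilibrium.
(Defect, Defect): P2 prefers Cooperate (-2 > -4) — not an equilibrium.

(Defect, Cooperate)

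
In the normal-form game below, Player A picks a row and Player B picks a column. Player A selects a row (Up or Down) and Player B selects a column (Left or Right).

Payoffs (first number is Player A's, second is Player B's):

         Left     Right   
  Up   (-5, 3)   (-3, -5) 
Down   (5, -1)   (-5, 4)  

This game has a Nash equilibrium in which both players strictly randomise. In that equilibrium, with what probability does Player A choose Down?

8/13

Let r be the probability that Player A plays Up. In a completely mixed equilibrium, Player B must be indifferent between Left and Right.
Player B's expected payoff from Left is 3r − (1−r); from Right it is −5r + 4(1−r).
Setting these equal: 4r − 1 = −9r + 4, so r = 5/13.
Therefore Player A plays Down with probability 1 − 5/13 = 8/13.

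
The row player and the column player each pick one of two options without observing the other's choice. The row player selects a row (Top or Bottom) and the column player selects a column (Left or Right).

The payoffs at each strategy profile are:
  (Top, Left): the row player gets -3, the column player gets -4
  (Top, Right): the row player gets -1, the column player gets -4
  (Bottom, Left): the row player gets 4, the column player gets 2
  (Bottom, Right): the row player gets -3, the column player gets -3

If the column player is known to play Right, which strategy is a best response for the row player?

Top

Against Right, the row player earns -1 from Top and -3 from Bottom.
So Top is the best response.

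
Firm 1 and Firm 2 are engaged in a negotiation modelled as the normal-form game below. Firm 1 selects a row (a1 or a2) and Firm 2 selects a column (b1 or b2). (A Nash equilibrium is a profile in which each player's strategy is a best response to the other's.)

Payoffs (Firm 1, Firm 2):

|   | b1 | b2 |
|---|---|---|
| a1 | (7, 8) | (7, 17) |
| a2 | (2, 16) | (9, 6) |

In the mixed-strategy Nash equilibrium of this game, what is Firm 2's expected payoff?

First find x, the probability Firm 1 plays a1, from Firm 2's indifference between b1 and b2: 8x + 16(1−x) = 17x + 6(1−x), giving x = 10/19.
Since Firm 2 is indifferent in equilibrium, Firm 2's expected payoff equals the payoff from either column against (10/19, 9/19). Using b1: 8(10/19) + 16(9/19) = 224/19.

224/19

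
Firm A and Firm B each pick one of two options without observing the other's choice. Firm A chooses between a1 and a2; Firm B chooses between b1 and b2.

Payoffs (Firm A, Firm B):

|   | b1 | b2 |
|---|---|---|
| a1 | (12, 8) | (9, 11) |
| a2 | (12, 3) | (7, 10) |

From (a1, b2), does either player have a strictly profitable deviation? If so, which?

Neither

Firm A at (a1, b2) earns 9; deviating to a2 yields 7 — not better.
Firm B earns 11; deviating to b1 yields 8 — not better.
Neither player can strictly improve; the profile is a Nash equilibrium.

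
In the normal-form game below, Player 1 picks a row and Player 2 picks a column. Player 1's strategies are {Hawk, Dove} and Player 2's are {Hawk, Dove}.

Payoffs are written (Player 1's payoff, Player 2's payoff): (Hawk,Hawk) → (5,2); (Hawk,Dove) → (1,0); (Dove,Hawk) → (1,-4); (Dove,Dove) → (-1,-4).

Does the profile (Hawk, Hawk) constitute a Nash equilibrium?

At (Hawk, Hawk), Player 1 earns 5; switching to Dove would give 1, so Player 1 has no profitable deviation.
Player 2 earns 2; switching to Dove would give 0, so Player 2 has no profitable deviation.
Neither player can gain by a unilateral deviation, so this profile is a Nash equilibrium.

Yes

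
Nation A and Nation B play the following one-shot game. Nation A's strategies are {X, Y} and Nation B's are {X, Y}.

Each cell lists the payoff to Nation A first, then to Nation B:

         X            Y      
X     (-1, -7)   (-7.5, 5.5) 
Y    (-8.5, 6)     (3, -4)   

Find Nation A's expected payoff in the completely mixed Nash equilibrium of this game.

-89/24

First find q, the probability Nation B plays X, from Nation A's indifference between X and Y: −q − 7.5(1−q) = −8.5q + 3(1−q), giving q = 7/12.
Since Nation A is indifferent in equilibrium, Nation A's expected payoff equals the payoff from either row against (7/12, 5/12). Using X: −(7/12) − 7.5(5/12) = -89/24.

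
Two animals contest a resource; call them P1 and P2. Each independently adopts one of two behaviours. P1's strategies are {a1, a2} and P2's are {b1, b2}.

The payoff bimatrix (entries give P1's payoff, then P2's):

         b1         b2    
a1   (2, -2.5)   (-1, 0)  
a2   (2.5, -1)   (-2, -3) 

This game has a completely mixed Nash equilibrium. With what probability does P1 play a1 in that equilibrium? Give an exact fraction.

Let x be the probability that P1 plays a1. In a completely mixed equilibrium, P2 must be indifferent between b1 and b2.
P2's expected payoff from b1 is −2.5x − (1−x); from b2 it is −3(1−x).
Setting these equal: −1.5x − 1 = 3x − 3, so x = 4/9.

4/9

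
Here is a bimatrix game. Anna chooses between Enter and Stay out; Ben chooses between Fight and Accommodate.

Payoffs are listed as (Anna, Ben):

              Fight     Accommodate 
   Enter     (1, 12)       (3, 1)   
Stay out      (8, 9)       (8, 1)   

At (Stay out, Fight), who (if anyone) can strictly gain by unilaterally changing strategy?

Anna at (Stay out, Fight) earns 8; deviating to Enter yields 1 — not better.
Ben earns 9; deviating to Accommodate yields 1 — not better.
Neither player can strictly improve; the profile is a Nash equilibrium.

Neither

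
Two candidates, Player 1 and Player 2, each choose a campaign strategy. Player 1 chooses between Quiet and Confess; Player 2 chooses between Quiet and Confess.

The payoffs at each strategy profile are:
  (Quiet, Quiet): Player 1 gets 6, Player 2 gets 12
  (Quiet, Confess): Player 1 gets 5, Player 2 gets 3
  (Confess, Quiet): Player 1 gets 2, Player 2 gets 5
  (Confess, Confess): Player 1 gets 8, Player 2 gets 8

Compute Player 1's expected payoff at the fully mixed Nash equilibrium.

First find y, the probability Player 2 plays Quiet, from Player 1's indifference between Quiet and Confess: 6y + 5(1−y) = 2y + 8(1−y), giving y = 3/7.
Since Player 1 is indifferent in equilibrium, Player 1's expected payoff equals the payoff from either row against (3/7, 4/7). Using Quiet: 6(3/7) + 5(4/7) = 38/7.

38/7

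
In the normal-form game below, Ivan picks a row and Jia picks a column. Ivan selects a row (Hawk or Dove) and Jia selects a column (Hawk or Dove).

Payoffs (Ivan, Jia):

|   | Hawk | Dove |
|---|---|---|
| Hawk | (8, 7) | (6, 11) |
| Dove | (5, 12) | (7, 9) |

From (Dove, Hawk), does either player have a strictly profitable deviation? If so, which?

Ivan at (Dove, Hawk) earns 5; deviating to Hawk yields 8 — a strict improvement.
Jia earns 12; deviating to Dove yields 9 — not better.
Only Ivan has a strictly profitable deviation.

Ivan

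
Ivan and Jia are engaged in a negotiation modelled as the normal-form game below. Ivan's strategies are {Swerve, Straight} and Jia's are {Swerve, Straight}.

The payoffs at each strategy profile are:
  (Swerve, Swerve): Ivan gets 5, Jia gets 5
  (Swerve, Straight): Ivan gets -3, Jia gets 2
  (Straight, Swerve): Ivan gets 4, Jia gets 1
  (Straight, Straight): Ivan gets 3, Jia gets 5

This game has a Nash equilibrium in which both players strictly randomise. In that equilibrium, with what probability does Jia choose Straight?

1/7

Let q be the probability that Jia plays Swerve. In a completely mixed equilibrium, Ivan must be indifferent between Swerve and Straight.
Ivan's expected payoff from Swerve is 5q − 3(1−q); from Straight it is 4q + 3(1−q).
Setting these equal: 8q − 3 = q + 3, so q = 6/7.
Therefore Jia plays Straight with probability 1 − 6/7 = 1/7.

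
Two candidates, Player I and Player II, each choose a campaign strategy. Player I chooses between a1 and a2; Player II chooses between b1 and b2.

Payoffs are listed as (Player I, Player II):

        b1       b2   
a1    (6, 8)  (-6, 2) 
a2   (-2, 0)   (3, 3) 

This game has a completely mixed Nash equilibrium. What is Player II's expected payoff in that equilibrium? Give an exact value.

8/3

First find p, the probability Player I plays a1, from Player II's indifference between b1 and b2: 8p = 2p + 3(1−p), giving p = 1/3.
Since Player II is indifferent in equilibrium, Player II's expected payoff equals the payoff from either column against (1/3, 2/3). Using b1: 8(1/3) = 8/3.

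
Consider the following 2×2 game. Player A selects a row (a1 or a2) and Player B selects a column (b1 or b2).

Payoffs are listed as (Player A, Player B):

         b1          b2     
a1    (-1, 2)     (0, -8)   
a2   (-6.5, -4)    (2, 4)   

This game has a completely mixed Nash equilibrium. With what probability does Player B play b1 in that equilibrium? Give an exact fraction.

Let c be the probability that Player B plays b1. In a completely mixed equilibrium, Player A must be indifferent between a1 and a2.
Player A's expected payoff from a1 is −c; from a2 it is −6.5c + 2(1−c).
Setting these equal: −c = −8.5c + 2, so c = 4/15.

4/15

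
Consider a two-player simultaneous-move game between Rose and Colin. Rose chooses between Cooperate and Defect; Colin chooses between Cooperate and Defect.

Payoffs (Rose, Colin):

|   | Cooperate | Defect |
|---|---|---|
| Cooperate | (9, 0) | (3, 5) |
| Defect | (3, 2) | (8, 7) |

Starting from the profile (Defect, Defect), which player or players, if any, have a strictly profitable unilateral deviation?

Rose at (Defect, Defect) earns 8; deviating to Cooperate yields 3 — not better.
Colin earns 7; deviating to Cooperate yields 2 — not better.
Neither player can strictly improve; the profile is a Nash equilibrium.

Neither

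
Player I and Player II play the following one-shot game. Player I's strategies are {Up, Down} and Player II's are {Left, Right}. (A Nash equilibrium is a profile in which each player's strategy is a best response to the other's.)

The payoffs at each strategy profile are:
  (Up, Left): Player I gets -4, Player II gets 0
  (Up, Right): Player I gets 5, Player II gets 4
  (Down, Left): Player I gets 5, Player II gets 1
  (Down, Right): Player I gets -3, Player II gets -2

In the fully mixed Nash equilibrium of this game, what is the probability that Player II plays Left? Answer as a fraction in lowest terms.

Let y be the probability that Player II plays Left. In a completely mixed equilibrium, Player I must be indifferent between Up and Down.
Player I's expected payoff from Up is −4y + 5(1−y); from Down it is 5y − 3(1−y).
Setting these equal: −9y + 5 = 8y − 3, so y = 8/17.

8/17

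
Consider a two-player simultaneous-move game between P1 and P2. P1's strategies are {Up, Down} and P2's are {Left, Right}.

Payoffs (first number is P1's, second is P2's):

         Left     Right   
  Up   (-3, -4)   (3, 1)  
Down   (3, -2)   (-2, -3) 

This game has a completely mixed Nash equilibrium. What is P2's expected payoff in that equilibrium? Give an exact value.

First find p, the probability P1 plays Up, from P2's indifference between Left and Right: −4p − 2(1−p) = p − 3(1−p), giving p = 1/6.
Since P2 is indifferent in equilibrium, P2's expected payoff equals the payoff from either column against (1/6, 5/6). Using Left: −4(1/6) − 2(5/6) = -7/3.

-7/3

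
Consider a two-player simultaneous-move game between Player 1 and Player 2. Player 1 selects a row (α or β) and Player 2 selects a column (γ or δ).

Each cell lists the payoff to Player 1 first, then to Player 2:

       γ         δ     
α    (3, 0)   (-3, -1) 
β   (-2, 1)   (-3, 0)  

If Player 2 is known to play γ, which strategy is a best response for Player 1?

Against γ, Player 1 earns 3 from α and -2 from β.
So α is the best response.

α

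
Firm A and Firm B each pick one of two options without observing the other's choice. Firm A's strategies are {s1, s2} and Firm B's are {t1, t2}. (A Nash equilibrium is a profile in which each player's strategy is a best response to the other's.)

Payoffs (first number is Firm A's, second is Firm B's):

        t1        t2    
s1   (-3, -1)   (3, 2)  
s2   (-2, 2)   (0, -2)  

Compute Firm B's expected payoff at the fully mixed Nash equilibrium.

First find x, the probability Firm A plays s1, from Firm B's indifference between t1 and t2: −x + 2(1−x) = 2x − 2(1−x), giving x = 4/7.
Since Firm B is indifferent in equilibrium, Firm B's expected payoff equals the payoff from either column against (4/7, 3/7). Using t1: −(4/7) + 2(3/7) = 2/7.

2/7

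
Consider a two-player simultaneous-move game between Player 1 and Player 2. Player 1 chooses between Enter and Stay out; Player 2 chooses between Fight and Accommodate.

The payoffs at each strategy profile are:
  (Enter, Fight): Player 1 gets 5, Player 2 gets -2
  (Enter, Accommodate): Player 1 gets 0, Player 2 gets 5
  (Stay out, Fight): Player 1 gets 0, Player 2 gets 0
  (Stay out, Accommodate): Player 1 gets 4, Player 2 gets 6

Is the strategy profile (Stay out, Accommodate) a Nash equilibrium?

At (Stay out, Accommodate), Player 1 earns 4; switching to Enter would give 0, so Player 1 has no profitable deviation.
Player 2 earns 6; switching to Fight would give 0, so Player 2 has no profitable deviation.
Neither player can gain by a unilateral deviation, so this profile is a Nash equilibrium.

Yes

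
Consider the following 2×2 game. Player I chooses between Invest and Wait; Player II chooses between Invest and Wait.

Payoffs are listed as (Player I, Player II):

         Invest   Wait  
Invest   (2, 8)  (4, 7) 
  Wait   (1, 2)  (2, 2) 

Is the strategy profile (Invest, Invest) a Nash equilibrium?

Yes

At (Invest, Invest), Player I earns 2; switching to Wait would give 1, so Player I has no profitable deviation.
Player II earns 8; switching to Wait would give 7, so Player II has no profitable deviation.
Neither player can gain by a unilateral deviation, so this profile is a Nash equilibrium.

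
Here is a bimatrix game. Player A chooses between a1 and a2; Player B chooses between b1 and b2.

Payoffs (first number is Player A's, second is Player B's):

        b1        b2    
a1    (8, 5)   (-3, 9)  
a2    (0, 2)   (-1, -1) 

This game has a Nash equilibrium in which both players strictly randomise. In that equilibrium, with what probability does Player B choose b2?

Let q be the probability that Player B plays b1. In a completely mixed equilibrium, Player A must be indifferent between a1 and a2.
Player A's expected payoff from a1 is 8q − 3(1−q); from a2 it is −(1−q).
Setting these equal: 11q − 3 = q − 1, so q = 1/5.
Therefore Player B plays b2 with probability 1 − 1/5 = 4/5.

4/5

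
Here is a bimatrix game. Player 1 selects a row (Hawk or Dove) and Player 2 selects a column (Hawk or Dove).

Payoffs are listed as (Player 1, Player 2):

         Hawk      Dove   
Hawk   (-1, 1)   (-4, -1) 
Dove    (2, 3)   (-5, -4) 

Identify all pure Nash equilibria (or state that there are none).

(Hawk, Hawk): Player 1 prefers Dove (2 > -1) — not an equilibrium.
(Hawk, Dove): Player 2 prefers Hawk (1 > -1) — not an equilibrium.
(Dove, Hawk): Player 1 gets 2 ≥ -1 from Hawk, and Player 2 gets 3 ≥ -4 from Dove — Nash equilibrium.
(Dove, Dove): Player 1 prefers Hawk (-4 > -5); Player 2 prefers Hawk (3 > -4) — not an equilibrium.

(Dove, Hawk)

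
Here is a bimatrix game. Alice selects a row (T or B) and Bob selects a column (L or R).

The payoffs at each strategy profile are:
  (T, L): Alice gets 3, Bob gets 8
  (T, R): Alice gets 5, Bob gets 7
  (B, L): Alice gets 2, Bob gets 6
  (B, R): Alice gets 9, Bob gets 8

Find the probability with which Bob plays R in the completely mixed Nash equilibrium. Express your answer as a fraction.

Let y be the probability that Bob plays L. In a completely mixed equilibrium, Alice must be indifferent between T and B.
Alice's expected payoff from T is 3y + 5(1−y); from B it is 2y + 9(1−y).
Setting these equal: −2y + 5 = −7y + 9, so y = 4/5.
Therefore Bob plays R with probability 1 − 4/5 = 1/5.

1/5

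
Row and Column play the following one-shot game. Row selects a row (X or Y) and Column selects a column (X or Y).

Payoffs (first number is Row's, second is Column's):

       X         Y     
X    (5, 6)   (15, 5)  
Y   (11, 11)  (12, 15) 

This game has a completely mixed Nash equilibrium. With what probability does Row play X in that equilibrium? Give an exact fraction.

4/5

Let p be the probability that Row plays X. In a completely mixed equilibrium, Column must be indifferent between X and Y.
Column's expected payoff from X is 6p + 11(1−p); from Y it is 5p + 15(1−p).
Setting these equal: −5p + 11 = −10p + 15, so p = 4/5.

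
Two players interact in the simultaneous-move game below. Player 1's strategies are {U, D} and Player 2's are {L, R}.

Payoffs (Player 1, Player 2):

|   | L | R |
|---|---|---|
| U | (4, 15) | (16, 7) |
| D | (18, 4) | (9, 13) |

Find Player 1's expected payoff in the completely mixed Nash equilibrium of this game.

First find y, the probability Player 2 plays L, from Player 1's indifference between U and D: 4y + 16(1−y) = 18y + 9(1−y), giving y = 1/3.
Since Player 1 is indifferent in equilibrium, Player 1's expected payoff equals the payoff from either row against (1/3, 2/3). Using U: 4(1/3) + 16(2/3) = 12.

12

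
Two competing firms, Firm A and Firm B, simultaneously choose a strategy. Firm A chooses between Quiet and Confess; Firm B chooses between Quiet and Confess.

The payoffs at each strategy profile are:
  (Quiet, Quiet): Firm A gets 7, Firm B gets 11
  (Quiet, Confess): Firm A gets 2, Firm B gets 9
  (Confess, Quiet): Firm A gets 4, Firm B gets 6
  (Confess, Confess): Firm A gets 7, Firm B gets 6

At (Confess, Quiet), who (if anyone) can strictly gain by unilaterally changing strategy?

Firm A at (Confess, Quiet) earns 4; deviating to Quiet yields 7 — a strict improvement.
Firm B earns 6; deviating to Confess yields 6 — not better.
Only Firm A has a strictly profitable deviation.

Firm A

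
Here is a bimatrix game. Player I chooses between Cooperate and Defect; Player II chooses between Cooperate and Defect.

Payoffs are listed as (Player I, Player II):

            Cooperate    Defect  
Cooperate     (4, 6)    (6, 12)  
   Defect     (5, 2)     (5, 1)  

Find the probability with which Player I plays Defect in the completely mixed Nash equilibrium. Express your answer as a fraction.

6/7

Let x be the probability that Player I plays Cooperate. In a completely mixed equilibrium, Player II must be indifferent between Cooperate and Defect.
Player II's expected payoff from Cooperate is 6x + 2(1−x); from Defect it is 12x + (1−x).
Setting these equal: 4x + 2 = 11x + 1, so x = 1/7.
Therefore Player I plays Defect with probability 1 − 1/7 = 6/7.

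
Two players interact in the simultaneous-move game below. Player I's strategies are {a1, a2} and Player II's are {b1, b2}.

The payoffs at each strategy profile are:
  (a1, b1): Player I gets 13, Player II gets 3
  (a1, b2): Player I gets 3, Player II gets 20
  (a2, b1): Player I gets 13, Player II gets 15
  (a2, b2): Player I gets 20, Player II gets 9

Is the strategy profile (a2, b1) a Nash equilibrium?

Yes

At (a2, b1), Player I earns 13; switching to a1 would give 13, so Player I has no profitable deviation.
Player II earns 15; switching to b2 would give 9, so Player II has no profitable deviation.
Neither player can gain by a unilateral deviation, so this profile is a Nash equilibrium.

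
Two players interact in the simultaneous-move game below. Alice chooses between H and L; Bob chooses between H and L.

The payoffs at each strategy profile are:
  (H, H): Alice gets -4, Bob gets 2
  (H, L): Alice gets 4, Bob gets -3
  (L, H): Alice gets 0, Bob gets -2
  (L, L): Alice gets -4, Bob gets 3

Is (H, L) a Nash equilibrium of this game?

At (H, L), Alice earns 4; switching to L would give -4, so Alice has no profitable deviation.
Bob earns -3; switching to H would give 2, so Bob would deviate.
Since at least one player can profitably deviate, this is not a Nash equilibrium.

No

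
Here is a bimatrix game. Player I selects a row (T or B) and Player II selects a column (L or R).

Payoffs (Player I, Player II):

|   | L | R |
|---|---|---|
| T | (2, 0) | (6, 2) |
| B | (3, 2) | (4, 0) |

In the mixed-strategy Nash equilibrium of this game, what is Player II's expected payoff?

First find p, the probability Player I plays T, from Player II's indifference between L and R: 2(1−p) = 2p, giving p = 1/2.
Since Player II is indifferent in equilibrium, Player II's expected payoff equals the payoff from either column against (1/2, 1/2). Using L: 2(1/2) = 1.

1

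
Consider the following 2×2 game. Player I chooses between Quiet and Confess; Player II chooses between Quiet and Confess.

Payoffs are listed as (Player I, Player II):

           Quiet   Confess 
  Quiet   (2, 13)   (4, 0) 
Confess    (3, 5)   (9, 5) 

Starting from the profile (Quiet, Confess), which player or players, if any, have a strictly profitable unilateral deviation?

Player I at (Quiet, Confess) earns 4; deviating to Confess yields 9 — a strict improvement.
Player II earns 0; deviating to Quiet yields 13 — a strict improvement.
Both Player I and Player II have strictly profitable deviations.

Both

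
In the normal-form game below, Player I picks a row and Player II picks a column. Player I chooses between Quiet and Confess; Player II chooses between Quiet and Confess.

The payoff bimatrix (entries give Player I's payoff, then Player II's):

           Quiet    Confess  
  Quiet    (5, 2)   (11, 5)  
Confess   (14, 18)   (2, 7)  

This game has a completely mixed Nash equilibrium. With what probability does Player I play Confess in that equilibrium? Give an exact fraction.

3/14

Let x be the probability that Player I plays Quiet. In a completely mixed equilibrium, Player II must be indifferent between Quiet and Confess.
Player II's expected payoff from Quiet is 2x + 18(1−x); from Confess it is 5x + 7(1−x).
Setting these equal: −16x + 18 = −2x + 7, so x = 11/14.
Therefore Player I plays Confess with probability 1 − 11/14 = 3/14.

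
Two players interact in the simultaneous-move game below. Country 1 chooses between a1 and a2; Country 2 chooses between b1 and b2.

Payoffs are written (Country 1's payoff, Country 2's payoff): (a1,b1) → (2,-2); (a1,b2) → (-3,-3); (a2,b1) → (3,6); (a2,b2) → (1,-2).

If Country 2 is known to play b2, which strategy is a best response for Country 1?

a2

Against b2, Country 1 earns -3 from a1 and 1 from a2.
So a2 is the best response.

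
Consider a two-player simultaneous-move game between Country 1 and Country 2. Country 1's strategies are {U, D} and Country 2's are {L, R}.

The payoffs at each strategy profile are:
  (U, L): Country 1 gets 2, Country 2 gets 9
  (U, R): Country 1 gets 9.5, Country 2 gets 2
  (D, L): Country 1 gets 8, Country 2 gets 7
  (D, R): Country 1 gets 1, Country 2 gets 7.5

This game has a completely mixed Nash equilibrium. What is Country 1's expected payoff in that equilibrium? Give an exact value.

148/29

First find y, the probability Country 2 plays L, from Country 1's indifference between U and D: 2y + 9.5(1−y) = 8y + (1−y), giving y = 17/29.
Since Country 1 is indifferent in equilibrium, Country 1's expected payoff equals the payoff from either row against (17/29, 12/29). Using U: 2(17/29) + 9.5(12/29) = 148/29.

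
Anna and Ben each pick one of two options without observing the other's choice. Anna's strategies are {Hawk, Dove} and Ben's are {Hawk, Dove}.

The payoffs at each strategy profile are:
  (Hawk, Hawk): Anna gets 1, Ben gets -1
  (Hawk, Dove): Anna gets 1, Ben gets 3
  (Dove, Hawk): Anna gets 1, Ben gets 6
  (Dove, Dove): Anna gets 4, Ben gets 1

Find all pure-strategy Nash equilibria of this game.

(Hawk, Hawk): Ben prefers Dove (3 > -1) — not an equilibrium.
(Hawk, Dove): Anna prefers Dove (4 > 1) — not an equilibrium.
(Dove, Hawk): Anna gets 1 ≥ 1 from Hawk, and Ben gets 6 ≥ 1 from Dove — Nash equilibrium.
(Dove, Dove): Ben prefers Hawk (6 > 1) — not an equilibrium.

(Dove, Hawk)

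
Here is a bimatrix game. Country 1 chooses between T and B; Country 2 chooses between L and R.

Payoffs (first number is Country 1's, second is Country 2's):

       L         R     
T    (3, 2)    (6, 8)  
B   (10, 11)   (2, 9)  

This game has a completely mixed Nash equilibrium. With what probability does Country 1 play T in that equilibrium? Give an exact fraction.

1/4

Let x be the probability that Country 1 plays T. In a completely mixed equilibrium, Country 2 must be indifferent between L and R.
Country 2's expected payoff from L is 2x + 11(1−x); from R it is 8x + 9(1−x).
Setting these equal: −9x + 11 = −x + 9, so x = 1/4.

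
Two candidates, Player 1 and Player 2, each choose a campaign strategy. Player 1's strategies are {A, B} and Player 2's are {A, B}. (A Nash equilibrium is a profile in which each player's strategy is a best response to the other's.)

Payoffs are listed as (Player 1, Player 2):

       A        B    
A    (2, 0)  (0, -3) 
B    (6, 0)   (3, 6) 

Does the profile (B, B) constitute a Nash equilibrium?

Yes

At (B, B), Player 1 earns 3; switching to A would give 0, so Player 1 has no profitable deviation.
Player 2 earns 6; switching to A would give 0, so Player 2 has no profitable deviation.
Neither player can gain by a unilateral deviation, so this profile is a Nash equilibrium.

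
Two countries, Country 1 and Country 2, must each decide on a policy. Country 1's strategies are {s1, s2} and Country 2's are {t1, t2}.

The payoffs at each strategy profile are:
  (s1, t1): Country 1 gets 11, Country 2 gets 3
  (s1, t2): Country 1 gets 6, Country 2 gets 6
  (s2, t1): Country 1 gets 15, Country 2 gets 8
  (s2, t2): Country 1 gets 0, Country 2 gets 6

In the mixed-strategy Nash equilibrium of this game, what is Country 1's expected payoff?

First find y, the probability Country 2 plays t1, from Country 1's indifference between s1 and s2: 11y + 6(1−y) = 15y, giving y = 3/5.
Since Country 1 is indifferent in equilibrium, Country 1's expected payoff equals the payoff from either row against (3/5, 2/5). Using s1: 11(3/5) + 6(2/5) = 9.

9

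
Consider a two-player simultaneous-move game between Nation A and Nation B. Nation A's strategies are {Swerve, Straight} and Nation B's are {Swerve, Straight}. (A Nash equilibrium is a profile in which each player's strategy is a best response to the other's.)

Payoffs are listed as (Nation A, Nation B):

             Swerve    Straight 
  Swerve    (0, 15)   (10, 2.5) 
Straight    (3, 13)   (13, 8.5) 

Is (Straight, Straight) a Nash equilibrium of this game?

No

At (Straight, Straight), Nation A earns 13; switching to Swerve would give 10, so Nation A has no profitable deviation.
Nation B earns 8.5; switching to Swerve would give 13, so Nation B would deviate.
Since at least one player can profitably deviate, this is not a Nash equilibrium.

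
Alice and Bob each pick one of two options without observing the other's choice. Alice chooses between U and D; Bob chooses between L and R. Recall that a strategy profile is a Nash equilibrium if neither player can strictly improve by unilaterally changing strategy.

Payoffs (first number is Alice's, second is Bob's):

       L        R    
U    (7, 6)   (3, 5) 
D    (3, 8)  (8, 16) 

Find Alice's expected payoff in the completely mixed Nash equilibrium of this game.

First find q, the probability Bob plays L, from Alice's indifference between U and D: 7q + 3(1−q) = 3q + 8(1−q), giving q = 5/9.
Since Alice is indifferent in equilibrium, Alice's expected payoff equals the payoff from either row against (5/9, 4/9). Using U: 7(5/9) + 3(4/9) = 47/9.

47/9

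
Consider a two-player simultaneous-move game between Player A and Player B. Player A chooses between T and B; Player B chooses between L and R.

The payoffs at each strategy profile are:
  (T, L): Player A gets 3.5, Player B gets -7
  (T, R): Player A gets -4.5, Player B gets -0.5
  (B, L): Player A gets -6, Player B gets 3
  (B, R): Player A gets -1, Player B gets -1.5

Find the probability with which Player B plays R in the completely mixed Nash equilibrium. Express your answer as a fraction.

19/26

Let y be the probability that Player B plays L. In a completely mixed equilibrium, Player A must be indifferent between T and B.
Player A's expected payoff from T is 3.5y − 4.5(1−y); from B it is −6y − (1−y).
Setting these equal: 8y − 4.5 = −5y − 1, so y = 7/26.
Therefore Player B plays R with probability 1 − 7/26 = 19/26.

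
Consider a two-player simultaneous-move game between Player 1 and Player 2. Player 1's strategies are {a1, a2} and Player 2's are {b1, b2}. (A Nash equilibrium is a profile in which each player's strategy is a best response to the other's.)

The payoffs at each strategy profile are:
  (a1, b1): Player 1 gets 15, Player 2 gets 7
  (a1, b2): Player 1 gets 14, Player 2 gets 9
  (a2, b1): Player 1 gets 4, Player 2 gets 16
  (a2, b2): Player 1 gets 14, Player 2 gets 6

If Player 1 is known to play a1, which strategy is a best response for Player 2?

b2

Against a1, Player 2 earns 7 from b1 and 9 from b2.
So b2 is the best response.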